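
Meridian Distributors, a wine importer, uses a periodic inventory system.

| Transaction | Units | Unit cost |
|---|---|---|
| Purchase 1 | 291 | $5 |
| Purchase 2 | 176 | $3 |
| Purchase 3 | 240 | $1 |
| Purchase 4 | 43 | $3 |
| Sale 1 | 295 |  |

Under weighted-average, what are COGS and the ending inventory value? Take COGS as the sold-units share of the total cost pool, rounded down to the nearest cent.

Sale 1, sell 295: 295/750 × $2,352.00 → $925.12
Ending inventory (cost pool remaining) = $1,426.88

COGS = $925.12; ending inventory = $1,426.88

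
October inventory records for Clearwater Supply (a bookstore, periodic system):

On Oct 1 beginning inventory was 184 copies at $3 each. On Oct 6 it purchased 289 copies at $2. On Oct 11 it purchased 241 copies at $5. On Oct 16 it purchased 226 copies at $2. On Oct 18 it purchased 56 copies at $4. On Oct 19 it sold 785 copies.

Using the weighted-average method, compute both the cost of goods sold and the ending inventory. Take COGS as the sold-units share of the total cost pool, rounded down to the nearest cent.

COGS = $2,373.12; ending inventory = $637.88

Oct 19, sell 785: 785/996 × $3,011.00 → $2,373.12
Ending inventory (cost pool remaining) = $637.88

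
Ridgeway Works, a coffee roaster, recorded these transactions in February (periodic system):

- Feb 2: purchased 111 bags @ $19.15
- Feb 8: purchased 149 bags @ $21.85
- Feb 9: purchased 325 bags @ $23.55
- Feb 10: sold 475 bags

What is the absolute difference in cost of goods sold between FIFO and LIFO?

$484.00

FIFO COGS: 111 @ $19.15 + 149 @ $21.85 + 215 @ $23.55 = $10,444.55
LIFO COGS: 325 @ $23.55 + 149 @ $21.85 + 1 @ $19.15 = $10,928.55
Difference = |$10,444.55 − $10,928.55| = $484.00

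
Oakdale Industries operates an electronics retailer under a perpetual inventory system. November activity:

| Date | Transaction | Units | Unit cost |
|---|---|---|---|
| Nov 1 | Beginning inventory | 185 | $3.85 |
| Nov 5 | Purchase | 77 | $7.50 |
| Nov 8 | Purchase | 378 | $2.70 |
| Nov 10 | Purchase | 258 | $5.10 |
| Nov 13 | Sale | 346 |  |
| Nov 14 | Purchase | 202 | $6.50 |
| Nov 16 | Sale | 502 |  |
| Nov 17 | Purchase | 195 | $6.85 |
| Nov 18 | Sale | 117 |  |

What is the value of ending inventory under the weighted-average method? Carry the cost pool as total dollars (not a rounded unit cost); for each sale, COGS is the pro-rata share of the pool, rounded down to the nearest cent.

After Nov 1: 185 on hand, pool $712.25 (≈ $3.8500 each)
After Nov 5: 262 on hand, pool $1,289.75 (≈ $4.9227 each)
After Nov 8: 640 on hand, pool $2,310.35 (≈ $3.6099 each)
After Nov 10: 898 on hand, pool $3,626.15 (≈ $4.0380 each)
Nov 13, sell 346: 346/898 × $3,626.15 → $1,397.15
After Nov 14: 754 on hand, pool $3,542.00 (≈ $4.6976 each)
Nov 16, sell 502: 502/754 × $3,542.00 → $2,358.20
After Nov 17: 447 on hand, pool $2,519.55 (≈ $5.6366 each)
Nov 18, sell 117: 117/447 × $2,519.55 → $659.47
Total COGS = $1,397.15 + $2,358.20 + $659.47 = $4,414.82
Ending inventory (cost pool remaining) = $1,860.08
Check: goods available $6,274.90 = COGS $4,414.82 + ending $1,860.08

Ending inventory = $1,860.08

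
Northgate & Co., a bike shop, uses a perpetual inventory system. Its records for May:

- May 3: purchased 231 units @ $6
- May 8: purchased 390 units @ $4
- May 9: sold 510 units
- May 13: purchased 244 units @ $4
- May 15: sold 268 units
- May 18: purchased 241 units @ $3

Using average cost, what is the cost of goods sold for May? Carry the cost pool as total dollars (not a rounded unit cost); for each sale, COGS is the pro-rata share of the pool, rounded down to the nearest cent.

COGS = $3,553.76

After May 3: 231 on hand, pool $1,386.00 (≈ $6.0000 each)
After May 8: 621 on hand, pool $2,946.00 (≈ $4.7440 each)
May 9, sell 510: 510/621 × $2,946.00 → $2,419.42
After May 13: 355 on hand, pool $1,502.58 (≈ $4.2326 each)
May 15, sell 268: 268/355 × $1,502.58 → $1,134.34
After May 18: 328 on hand, pool $1,091.24 (≈ $3.3270 each)
Total COGS = $2,419.42 + $1,134.34 = $3,553.76
Ending inventory (cost pool remaining) = $1,091.24
Check: goods available $4,645.00 = COGS $3,553.76 + ending $1,091.24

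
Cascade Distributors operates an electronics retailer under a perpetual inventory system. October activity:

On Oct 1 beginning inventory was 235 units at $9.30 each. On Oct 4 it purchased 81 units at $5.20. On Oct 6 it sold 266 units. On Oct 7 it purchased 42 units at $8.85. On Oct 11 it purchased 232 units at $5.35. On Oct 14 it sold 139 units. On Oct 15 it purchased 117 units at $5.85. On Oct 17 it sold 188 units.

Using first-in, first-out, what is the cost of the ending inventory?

Ending inventory = $666.90

Oct 6, 266 sold [FIFO — oldest first]: 235 @ $9.30 + 31 @ $5.20 = $2,346.70
Oct 14, 139 sold [FIFO — oldest first]: 50 @ $5.20 + 42 @ $8.85 + 47 @ $5.35 = $883.15
Oct 17, 188 sold [FIFO — oldest first]: 185 @ $5.35 + 3 @ $5.85 = $1,007.30
Total COGS = $2,346.70 + $883.15 + $1,007.30 = $4,237.15
Ending inventory: 114 @ $5.85 = $666.90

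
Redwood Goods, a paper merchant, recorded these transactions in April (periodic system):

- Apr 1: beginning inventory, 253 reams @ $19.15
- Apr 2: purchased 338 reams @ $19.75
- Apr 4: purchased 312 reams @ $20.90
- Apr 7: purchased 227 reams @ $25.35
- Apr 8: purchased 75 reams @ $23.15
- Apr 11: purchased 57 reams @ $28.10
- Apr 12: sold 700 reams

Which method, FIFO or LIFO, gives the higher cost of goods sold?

FIFO COGS: 253 @ $19.15 + 338 @ $19.75 + 109 @ $20.90 = $13,798.55
LIFO COGS: 57 @ $28.10 + 75 @ $23.15 + 227 @ $25.35 + 312 @ $20.90 + 29 @ $19.75 = $16,185.95

LIFO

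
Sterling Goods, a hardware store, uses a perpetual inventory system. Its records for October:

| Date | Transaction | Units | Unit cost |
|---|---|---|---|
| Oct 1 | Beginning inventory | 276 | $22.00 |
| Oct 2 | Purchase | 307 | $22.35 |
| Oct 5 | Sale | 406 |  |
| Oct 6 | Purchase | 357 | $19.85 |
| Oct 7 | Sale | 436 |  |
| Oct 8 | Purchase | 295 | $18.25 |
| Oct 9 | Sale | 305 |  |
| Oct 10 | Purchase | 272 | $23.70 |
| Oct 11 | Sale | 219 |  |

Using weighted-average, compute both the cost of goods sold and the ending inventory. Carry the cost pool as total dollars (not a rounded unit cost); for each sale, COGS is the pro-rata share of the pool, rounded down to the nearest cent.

COGS = $28,675.78; ending inventory = $3,174.27

After Oct 1: 276 on hand, pool $6,072.00 (≈ $22.0000 each)
After Oct 2: 583 on hand, pool $12,933.45 (≈ $22.1843 each)
Oct 5, sell 406: 406/583 × $12,933.45 → $9,006.82
After Oct 6: 534 on hand, pool $11,013.08 (≈ $20.6237 each)
Oct 7, sell 436: 436/534 × $11,013.08 → $8,991.95
After Oct 8: 393 on hand, pool $7,404.88 (≈ $18.8419 each)
Oct 9, sell 305: 305/393 × $7,404.88 → $5,746.78
After Oct 10: 360 on hand, pool $8,104.50 (≈ $22.5125 each)
Oct 11, sell 219: 219/360 × $8,104.50 → $4,930.23
Total COGS = $9,006.82 + $8,991.95 + $5,746.78 + $4,930.23 = $28,675.78
Ending inventory (cost pool remaining) = $3,174.27
Check: goods available $31,850.05 = COGS $28,675.78 + ending $3,174.27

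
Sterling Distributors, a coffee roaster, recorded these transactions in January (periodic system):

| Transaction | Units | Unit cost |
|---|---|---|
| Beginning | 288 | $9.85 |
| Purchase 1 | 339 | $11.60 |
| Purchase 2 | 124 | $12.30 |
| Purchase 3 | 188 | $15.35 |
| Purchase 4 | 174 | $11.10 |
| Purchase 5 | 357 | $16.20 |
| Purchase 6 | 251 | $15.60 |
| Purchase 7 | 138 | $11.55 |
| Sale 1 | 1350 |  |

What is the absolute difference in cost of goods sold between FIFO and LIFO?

$2,053.10

FIFO COGS: 288 @ $9.85 + 339 @ $11.60 + 124 @ $12.30 + 188 @ $15.35 + 174 @ $11.10 + 237 @ $16.20 = $16,951.00
LIFO COGS: 138 @ $11.55 + 251 @ $15.60 + 357 @ $16.20 + 174 @ $11.10 + 188 @ $15.35 + 124 @ $12.30 + 118 @ $11.60 = $19,004.10
Difference = |$16,951.00 − $19,004.10| = $2,053.10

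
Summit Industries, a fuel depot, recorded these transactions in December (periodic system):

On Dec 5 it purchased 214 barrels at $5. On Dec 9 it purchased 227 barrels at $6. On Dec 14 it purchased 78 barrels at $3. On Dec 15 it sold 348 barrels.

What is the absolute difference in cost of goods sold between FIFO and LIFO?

$63

FIFO COGS: 214 @ $5 + 134 @ $6 = $1,874
LIFO COGS: 78 @ $3 + 227 @ $6 + 43 @ $5 = $1,811
Difference = |$1,874 − $1,811| = $63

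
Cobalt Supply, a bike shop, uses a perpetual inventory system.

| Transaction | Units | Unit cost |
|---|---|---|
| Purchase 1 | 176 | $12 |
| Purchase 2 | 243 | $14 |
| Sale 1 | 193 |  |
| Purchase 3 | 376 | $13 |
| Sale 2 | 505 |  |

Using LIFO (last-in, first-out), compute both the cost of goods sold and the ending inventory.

COGS = $9,238; ending inventory = $1,164

Sale 1 (193) [LIFO — newest first]: 193 @ $14 = $2,702
Sale 2 (505) [LIFO — newest first]: 376 @ $13 + 50 @ $14 + 79 @ $12 = $6,536
Total COGS = $2,702 + $6,536 = $9,238
Ending inventory: 97 @ $12 = $1,164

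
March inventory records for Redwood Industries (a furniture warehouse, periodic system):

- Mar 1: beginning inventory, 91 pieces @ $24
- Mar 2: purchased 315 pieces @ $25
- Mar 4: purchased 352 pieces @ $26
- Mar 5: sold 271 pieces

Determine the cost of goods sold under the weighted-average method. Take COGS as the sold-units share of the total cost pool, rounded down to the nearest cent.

Mar 5, sell 271: 271/758 × $19,211.00 → $6,868.31
Ending inventory (cost pool remaining) = $12,342.69

COGS = $6,868.31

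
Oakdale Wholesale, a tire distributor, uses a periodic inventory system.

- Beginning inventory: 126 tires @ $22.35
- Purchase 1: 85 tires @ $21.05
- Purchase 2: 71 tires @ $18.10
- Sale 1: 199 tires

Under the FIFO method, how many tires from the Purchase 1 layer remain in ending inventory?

12

Sale 1 (199) [FIFO — oldest first]: 126 @ $22.35 + 73 @ $21.05 = $4,352.75
Ending inventory: 12 @ $21.05 + 71 @ $18.10 = $1,537.70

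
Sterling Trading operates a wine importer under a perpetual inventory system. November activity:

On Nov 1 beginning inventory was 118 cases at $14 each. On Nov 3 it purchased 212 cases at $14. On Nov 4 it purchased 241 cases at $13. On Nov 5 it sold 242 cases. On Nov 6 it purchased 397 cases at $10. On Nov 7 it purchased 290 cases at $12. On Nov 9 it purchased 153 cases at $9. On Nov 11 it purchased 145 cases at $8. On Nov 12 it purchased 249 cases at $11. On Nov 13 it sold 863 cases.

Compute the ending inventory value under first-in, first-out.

Ending inventory = $7,112

Nov 5, 242 sold [FIFO — oldest first]: 118 @ $14 + 124 @ $14 = $3,388
Nov 13, 863 sold [FIFO — oldest first]: 88 @ $14 + 241 @ $13 + 397 @ $10 + 137 @ $12 = $9,979
Total COGS = $3,388 + $9,979 = $13,367
Ending inventory: 153 @ $12 + 153 @ $9 + 145 @ $8 + 249 @ $11 = $7,112
Check: goods available $20,479 = COGS $13,367 + ending $7,112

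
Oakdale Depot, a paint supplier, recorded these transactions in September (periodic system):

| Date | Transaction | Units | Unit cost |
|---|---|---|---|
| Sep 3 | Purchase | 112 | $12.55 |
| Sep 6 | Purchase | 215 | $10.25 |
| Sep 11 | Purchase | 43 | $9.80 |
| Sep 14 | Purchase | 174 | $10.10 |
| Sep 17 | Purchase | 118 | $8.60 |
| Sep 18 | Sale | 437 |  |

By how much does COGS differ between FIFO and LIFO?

$468.35

FIFO COGS: 112 @ $12.55 + 215 @ $10.25 + 43 @ $9.80 + 67 @ $10.10 = $4,707.45
LIFO COGS: 118 @ $8.60 + 174 @ $10.10 + 43 @ $9.80 + 102 @ $10.25 = $4,239.10
Difference = |$4,707.45 − $4,239.10| = $468.35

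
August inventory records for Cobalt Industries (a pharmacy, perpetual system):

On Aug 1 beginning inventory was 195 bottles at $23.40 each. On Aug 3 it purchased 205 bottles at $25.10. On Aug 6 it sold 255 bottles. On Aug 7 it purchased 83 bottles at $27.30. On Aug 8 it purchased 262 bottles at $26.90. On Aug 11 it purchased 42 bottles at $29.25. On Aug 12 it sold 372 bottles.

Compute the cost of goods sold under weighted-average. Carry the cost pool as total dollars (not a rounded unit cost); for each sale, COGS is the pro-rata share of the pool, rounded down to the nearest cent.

After Aug 1: 195 on hand, pool $4,563.00 (≈ $23.4000 each)
After Aug 3: 400 on hand, pool $9,708.50 (≈ $24.2712 each)
Aug 6, sell 255: 255/400 × $9,708.50 → $6,189.16
After Aug 7: 228 on hand, pool $5,785.24 (≈ $25.3739 each)
After Aug 8: 490 on hand, pool $12,833.04 (≈ $26.1899 each)
After Aug 11: 532 on hand, pool $14,061.54 (≈ $26.4315 each)
Aug 12, sell 372: 372/532 × $14,061.54 → $9,832.50
Total COGS = $6,189.16 + $9,832.50 = $16,021.66
Ending inventory (cost pool remaining) = $4,229.04

COGS = $16,021.66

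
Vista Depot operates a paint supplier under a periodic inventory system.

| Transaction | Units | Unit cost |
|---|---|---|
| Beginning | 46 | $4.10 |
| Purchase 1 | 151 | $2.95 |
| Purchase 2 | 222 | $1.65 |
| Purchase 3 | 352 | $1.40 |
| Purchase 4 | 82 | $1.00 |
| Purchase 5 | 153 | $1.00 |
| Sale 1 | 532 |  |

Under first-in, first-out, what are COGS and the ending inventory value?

Sale 1 (532) [FIFO — oldest first]: 46 @ $4.10 + 151 @ $2.95 + 222 @ $1.65 + 113 @ $1.40 = $1,158.55
Ending inventory: 239 @ $1.40 + 82 @ $1.00 + 153 @ $1.00 = $569.60
Check: goods available $1,728.15 = COGS $1,158.55 + ending $569.60

COGS = $1,158.55; ending inventory = $569.60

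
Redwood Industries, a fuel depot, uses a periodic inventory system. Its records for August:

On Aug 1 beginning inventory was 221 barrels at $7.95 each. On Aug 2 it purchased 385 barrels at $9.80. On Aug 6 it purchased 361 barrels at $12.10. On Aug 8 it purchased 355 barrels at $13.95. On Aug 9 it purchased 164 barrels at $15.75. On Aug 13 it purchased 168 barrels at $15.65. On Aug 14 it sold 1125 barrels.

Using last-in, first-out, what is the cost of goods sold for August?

COGS = $15,287.15

Aug 14, 1125 sold [LIFO — newest first]: 168 @ $15.65 + 164 @ $15.75 + 355 @ $13.95 + 361 @ $12.10 + 77 @ $9.80 = $15,287.15
Ending inventory: 221 @ $7.95 + 308 @ $9.80 = $4,775.35
Check: goods available $20,062.50 = COGS $15,287.15 + ending $4,775.35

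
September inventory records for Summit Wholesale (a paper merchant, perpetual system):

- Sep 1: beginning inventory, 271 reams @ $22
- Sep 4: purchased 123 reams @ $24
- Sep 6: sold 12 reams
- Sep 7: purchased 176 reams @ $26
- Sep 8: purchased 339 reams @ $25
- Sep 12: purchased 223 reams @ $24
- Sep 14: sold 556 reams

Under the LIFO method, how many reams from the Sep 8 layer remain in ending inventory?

Sep 6, 12 sold [LIFO — newest first]: 12 @ $24 = $288
Sep 14, 556 sold [LIFO — newest first]: 223 @ $24 + 333 @ $25 = $13,677
Total COGS = $288 + $13,677 = $13,965
Ending inventory: 271 @ $22 + 111 @ $24 + 176 @ $26 + 6 @ $25 = $13,352

6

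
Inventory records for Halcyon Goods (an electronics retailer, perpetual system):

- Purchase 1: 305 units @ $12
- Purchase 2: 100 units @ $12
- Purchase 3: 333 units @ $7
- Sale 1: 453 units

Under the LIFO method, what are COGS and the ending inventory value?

Sale 1 (453) [LIFO — newest first]: 333 @ $7 + 100 @ $12 + 20 @ $12 = $3,771
Ending inventory: 285 @ $12 = $3,420

COGS = $3,771; ending inventory = $3,420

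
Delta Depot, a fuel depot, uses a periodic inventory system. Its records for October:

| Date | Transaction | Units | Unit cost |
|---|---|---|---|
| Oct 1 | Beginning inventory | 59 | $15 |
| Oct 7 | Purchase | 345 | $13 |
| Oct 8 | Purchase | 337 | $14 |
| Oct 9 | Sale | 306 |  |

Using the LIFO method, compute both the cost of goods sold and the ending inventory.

COGS = $4,284; ending inventory = $5,804

Oct 9, 306 sold [LIFO — newest first]: 306 @ $14 = $4,284
Ending inventory: 59 @ $15 + 345 @ $13 + 31 @ $14 = $5,804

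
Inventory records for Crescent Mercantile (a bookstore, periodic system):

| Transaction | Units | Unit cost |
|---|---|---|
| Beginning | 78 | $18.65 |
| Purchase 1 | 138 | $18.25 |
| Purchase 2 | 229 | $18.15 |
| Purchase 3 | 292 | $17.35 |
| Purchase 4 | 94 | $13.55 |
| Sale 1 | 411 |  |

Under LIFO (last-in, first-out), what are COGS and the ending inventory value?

Sale 1 (411) [LIFO — newest first]: 94 @ $13.55 + 292 @ $17.35 + 25 @ $18.15 = $6,793.65
Ending inventory: 78 @ $18.65 + 138 @ $18.25 + 204 @ $18.15 = $7,675.80

COGS = $6,793.65; ending inventory = $7,675.80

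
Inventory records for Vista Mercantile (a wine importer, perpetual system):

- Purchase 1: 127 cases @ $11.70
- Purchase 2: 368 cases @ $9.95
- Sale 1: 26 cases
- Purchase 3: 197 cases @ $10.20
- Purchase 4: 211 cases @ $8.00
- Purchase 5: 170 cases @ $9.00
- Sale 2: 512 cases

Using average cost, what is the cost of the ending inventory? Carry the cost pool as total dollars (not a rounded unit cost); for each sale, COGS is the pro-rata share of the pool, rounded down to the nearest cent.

After Purchase 1: 127 on hand, pool $1,485.90 (≈ $11.7000 each)
After Purchase 2: 495 on hand, pool $5,147.50 (≈ $10.3990 each)
Sale 1, sell 26: 26/495 × $5,147.50 → $270.37
After Purchase 3: 666 on hand, pool $6,886.53 (≈ $10.3401 each)
After Purchase 4: 877 on hand, pool $8,574.53 (≈ $9.7771 each)
After Purchase 5: 1047 on hand, pool $10,104.53 (≈ $9.6509 each)
Sale 2, sell 512: 512/1047 × $10,104.53 → $4,941.27
Total COGS = $270.37 + $4,941.27 = $5,211.64
Ending inventory (cost pool remaining) = $5,163.26
Check: goods available $10,374.90 = COGS $5,211.64 + ending $5,163.26

Ending inventory = $5,163.26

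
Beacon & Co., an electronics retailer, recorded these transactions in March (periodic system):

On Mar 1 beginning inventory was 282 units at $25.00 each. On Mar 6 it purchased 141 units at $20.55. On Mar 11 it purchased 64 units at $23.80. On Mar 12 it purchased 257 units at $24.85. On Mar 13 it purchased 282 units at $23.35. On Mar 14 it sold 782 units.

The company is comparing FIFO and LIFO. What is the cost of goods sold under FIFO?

FIFO COGS: 282 @ $25.00 + 141 @ $20.55 + 64 @ $23.80 + 257 @ $24.85 + 38 @ $23.35 = $18,744.50
LIFO COGS: 282 @ $23.35 + 257 @ $24.85 + 64 @ $23.80 + 141 @ $20.55 + 38 @ $25.00 = $18,341.90

COGS = $18,744.50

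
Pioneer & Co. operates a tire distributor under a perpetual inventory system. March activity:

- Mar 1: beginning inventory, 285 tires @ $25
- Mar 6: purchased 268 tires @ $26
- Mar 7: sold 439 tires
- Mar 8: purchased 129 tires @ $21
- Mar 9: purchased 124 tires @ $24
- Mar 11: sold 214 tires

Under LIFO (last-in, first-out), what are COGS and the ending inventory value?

COGS = $16,109; ending inventory = $3,669

Mar 7, 439 sold [LIFO — newest first]: 268 @ $26 + 171 @ $25 = $11,243
Mar 11, 214 sold [LIFO — newest first]: 124 @ $24 + 90 @ $21 = $4,866
Total COGS = $11,243 + $4,866 = $16,109
Ending inventory: 114 @ $25 + 39 @ $21 = $3,669
Check: goods available $19,778 = COGS $16,109 + ending $3,669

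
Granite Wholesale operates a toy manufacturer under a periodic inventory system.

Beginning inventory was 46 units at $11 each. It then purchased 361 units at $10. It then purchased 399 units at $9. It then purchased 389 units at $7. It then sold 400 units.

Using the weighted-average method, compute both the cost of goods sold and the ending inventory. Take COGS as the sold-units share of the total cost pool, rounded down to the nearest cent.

COGS = $3,491.21; ending inventory = $6,938.79

Sale 1, sell 400: 400/1195 × $10,430.00 → $3,491.21
Ending inventory (cost pool remaining) = $6,938.79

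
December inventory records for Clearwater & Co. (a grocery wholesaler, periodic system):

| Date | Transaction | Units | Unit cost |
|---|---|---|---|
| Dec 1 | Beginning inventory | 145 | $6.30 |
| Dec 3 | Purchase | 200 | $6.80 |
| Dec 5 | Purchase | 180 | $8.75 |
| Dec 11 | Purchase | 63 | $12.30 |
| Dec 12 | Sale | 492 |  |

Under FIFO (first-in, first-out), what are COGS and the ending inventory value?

COGS = $3,559.75; ending inventory = $1,063.65

Dec 12, 492 sold [FIFO — oldest first]: 145 @ $6.30 + 200 @ $6.80 + 147 @ $8.75 = $3,559.75
Ending inventory: 33 @ $8.75 + 63 @ $12.30 = $1,063.65
Check: goods available $4,623.40 = COGS $3,559.75 + ending $1,063.65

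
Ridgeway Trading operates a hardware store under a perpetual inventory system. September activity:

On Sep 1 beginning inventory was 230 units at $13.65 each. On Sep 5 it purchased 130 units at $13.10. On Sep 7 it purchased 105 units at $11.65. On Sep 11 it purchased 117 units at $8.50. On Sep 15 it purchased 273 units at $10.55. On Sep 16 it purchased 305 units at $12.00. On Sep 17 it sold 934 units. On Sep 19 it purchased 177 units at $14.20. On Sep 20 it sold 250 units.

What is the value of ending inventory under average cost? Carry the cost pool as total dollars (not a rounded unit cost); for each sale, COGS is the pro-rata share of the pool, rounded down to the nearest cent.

After Sep 1: 230 on hand, pool $3,139.50 (≈ $13.6500 each)
After Sep 5: 360 on hand, pool $4,842.50 (≈ $13.4514 each)
After Sep 7: 465 on hand, pool $6,065.75 (≈ $13.0446 each)
After Sep 11: 582 on hand, pool $7,060.25 (≈ $12.1310 each)
After Sep 15: 855 on hand, pool $9,940.40 (≈ $11.6262 each)
After Sep 16: 1160 on hand, pool $13,600.40 (≈ $11.7245 each)
Sep 17, sell 934: 934/1160 × $13,600.40 → $10,950.66
After Sep 19: 403 on hand, pool $5,163.14 (≈ $12.8118 each)
Sep 20, sell 250: 250/403 × $5,163.14 → $3,202.94
Total COGS = $10,950.66 + $3,202.94 = $14,153.60
Ending inventory (cost pool remaining) = $1,960.20

Ending inventory = $1,960.20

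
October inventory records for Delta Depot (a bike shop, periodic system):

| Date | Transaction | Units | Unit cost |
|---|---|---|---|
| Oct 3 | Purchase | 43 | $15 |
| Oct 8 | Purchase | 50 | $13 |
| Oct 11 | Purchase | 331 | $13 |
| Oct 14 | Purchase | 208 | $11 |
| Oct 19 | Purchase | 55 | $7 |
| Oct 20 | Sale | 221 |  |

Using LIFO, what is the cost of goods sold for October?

COGS = $2,211

Oct 20, 221 sold [LIFO — newest first]: 55 @ $7 + 166 @ $11 = $2,211
Ending inventory: 43 @ $15 + 50 @ $13 + 331 @ $13 + 42 @ $11 = $6,060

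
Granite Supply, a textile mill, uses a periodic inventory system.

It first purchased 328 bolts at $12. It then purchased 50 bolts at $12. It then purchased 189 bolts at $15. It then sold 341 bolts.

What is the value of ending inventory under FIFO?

Ending inventory = $3,279

Sale 1 (341) [FIFO — oldest first]: 328 @ $12 + 13 @ $12 = $4,092
Ending inventory: 37 @ $12 + 189 @ $15 = $3,279
Check: goods available $7,371 = COGS $4,092 + ending $3,279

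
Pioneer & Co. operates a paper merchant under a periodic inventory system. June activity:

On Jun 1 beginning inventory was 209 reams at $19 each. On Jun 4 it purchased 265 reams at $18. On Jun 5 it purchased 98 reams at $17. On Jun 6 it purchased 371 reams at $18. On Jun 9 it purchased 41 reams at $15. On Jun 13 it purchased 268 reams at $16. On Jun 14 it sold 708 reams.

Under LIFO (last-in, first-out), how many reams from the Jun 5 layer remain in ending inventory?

70

Jun 14, 708 sold [LIFO — newest first]: 268 @ $16 + 41 @ $15 + 371 @ $18 + 28 @ $17 = $12,057
Ending inventory: 209 @ $19 + 265 @ $18 + 70 @ $17 = $9,931
Check: goods available $21,988 = COGS $12,057 + ending $9,931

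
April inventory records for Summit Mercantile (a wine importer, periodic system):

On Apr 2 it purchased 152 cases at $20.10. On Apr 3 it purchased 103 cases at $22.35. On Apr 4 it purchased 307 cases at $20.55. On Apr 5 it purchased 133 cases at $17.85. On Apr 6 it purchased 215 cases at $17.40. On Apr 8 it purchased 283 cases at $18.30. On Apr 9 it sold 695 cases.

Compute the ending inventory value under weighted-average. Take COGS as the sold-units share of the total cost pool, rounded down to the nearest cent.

Ending inventory = $9,584.33

Apr 9, sell 695: 695/1193 × $22,960.05 → $13,375.72
Ending inventory (cost pool remaining) = $9,584.33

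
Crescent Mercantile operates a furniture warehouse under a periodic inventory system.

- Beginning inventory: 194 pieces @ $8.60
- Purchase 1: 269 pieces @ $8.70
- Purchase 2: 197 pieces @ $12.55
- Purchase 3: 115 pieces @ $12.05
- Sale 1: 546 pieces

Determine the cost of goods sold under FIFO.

Sale 1 (546) [FIFO — oldest first]: 194 @ $8.60 + 269 @ $8.70 + 83 @ $12.55 = $5,050.35
Ending inventory: 114 @ $12.55 + 115 @ $12.05 = $2,816.45

COGS = $5,050.35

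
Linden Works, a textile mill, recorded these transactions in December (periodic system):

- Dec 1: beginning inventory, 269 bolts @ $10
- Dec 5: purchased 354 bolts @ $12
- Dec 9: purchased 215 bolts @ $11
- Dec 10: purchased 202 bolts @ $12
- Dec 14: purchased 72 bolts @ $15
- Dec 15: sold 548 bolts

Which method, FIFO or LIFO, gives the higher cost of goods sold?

LIFO

FIFO COGS: 269 @ $10 + 279 @ $12 = $6,038
LIFO COGS: 72 @ $15 + 202 @ $12 + 215 @ $11 + 59 @ $12 = $6,577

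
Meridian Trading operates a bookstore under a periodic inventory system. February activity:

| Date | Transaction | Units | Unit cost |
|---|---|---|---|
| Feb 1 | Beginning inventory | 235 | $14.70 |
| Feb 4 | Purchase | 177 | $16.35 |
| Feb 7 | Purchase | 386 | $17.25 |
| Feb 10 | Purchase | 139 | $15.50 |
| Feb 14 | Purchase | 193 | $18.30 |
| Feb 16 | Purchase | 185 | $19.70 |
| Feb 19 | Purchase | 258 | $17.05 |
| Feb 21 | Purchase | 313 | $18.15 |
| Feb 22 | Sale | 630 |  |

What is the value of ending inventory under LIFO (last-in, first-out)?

Ending inventory = $21,175.55

Feb 22, 630 sold [LIFO — newest first]: 313 @ $18.15 + 258 @ $17.05 + 59 @ $19.70 = $11,242.15
Ending inventory: 235 @ $14.70 + 177 @ $16.35 + 386 @ $17.25 + 139 @ $15.50 + 193 @ $18.30 + 126 @ $19.70 = $21,175.55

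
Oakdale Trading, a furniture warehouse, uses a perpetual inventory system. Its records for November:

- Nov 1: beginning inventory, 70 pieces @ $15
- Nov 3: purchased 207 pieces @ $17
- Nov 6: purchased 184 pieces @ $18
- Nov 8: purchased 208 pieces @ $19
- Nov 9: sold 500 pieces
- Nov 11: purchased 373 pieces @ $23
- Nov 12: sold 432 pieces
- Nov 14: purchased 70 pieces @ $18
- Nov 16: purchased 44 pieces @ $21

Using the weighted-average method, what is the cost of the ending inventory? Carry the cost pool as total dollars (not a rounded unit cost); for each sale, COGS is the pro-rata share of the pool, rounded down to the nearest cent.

Ending inventory = $4,531.80

After Nov 1: 70 on hand, pool $1,050.00 (≈ $15.0000 each)
After Nov 3: 277 on hand, pool $4,569.00 (≈ $16.4946 each)
After Nov 6: 461 on hand, pool $7,881.00 (≈ $17.0954 each)
After Nov 8: 669 on hand, pool $11,833.00 (≈ $17.6876 each)
Nov 9, sell 500: 500/669 × $11,833.00 → $8,843.79
After Nov 11: 542 on hand, pool $11,568.21 (≈ $21.3436 each)
Nov 12, sell 432: 432/542 × $11,568.21 → $9,220.41
After Nov 14: 180 on hand, pool $3,607.80 (≈ $20.0433 each)
After Nov 16: 224 on hand, pool $4,531.80 (≈ $20.2312 each)
Total COGS = $8,843.79 + $9,220.41 = $18,064.20
Ending inventory (cost pool remaining) = $4,531.80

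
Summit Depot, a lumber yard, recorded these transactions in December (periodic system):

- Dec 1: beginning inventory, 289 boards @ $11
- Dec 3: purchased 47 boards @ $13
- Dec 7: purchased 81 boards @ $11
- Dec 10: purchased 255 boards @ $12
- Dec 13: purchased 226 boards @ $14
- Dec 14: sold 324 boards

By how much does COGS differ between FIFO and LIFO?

$706

FIFO COGS: 289 @ $11 + 35 @ $13 = $3,634
LIFO COGS: 226 @ $14 + 98 @ $12 = $4,340
Difference = |$3,634 − $4,340| = $706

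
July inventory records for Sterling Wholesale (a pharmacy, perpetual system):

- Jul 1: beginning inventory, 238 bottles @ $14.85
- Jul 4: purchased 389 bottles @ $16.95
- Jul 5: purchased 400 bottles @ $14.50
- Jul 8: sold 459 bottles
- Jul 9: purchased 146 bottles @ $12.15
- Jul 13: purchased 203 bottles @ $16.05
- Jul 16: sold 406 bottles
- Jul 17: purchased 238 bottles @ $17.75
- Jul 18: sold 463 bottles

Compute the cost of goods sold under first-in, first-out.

COGS = $20,189.50

Jul 8, 459 sold [FIFO — oldest first]: 238 @ $14.85 + 221 @ $16.95 = $7,280.25
Jul 16, 406 sold [FIFO — oldest first]: 168 @ $16.95 + 238 @ $14.50 = $6,298.60
Jul 18, 463 sold [FIFO — oldest first]: 162 @ $14.50 + 146 @ $12.15 + 155 @ $16.05 = $6,610.65
Total COGS = $7,280.25 + $6,298.60 + $6,610.65 = $20,189.50
Ending inventory: 48 @ $16.05 + 238 @ $17.75 = $4,994.90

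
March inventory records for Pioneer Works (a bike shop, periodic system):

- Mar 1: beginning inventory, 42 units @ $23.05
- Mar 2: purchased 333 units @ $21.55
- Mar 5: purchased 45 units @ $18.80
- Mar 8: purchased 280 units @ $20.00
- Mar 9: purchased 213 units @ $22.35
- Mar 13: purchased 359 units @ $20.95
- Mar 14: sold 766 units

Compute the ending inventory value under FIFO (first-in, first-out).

Mar 14, 766 sold [FIFO — oldest first]: 42 @ $23.05 + 333 @ $21.55 + 45 @ $18.80 + 280 @ $20.00 + 66 @ $22.35 = $16,065.35
Ending inventory: 147 @ $22.35 + 359 @ $20.95 = $10,806.50

Ending inventory = $10,806.50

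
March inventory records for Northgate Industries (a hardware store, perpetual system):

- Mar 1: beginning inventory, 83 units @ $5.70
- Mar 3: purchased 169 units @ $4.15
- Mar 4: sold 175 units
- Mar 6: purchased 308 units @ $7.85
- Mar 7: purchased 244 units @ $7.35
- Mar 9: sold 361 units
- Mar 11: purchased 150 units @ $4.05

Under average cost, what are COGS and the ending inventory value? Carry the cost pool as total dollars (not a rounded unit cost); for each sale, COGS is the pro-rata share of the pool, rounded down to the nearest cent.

COGS = $3,438.47; ending inventory = $2,554.68

After Mar 1: 83 on hand, pool $473.10 (≈ $5.7000 each)
After Mar 3: 252 on hand, pool $1,174.45 (≈ $4.6605 each)
Mar 4, sell 175: 175/252 × $1,174.45 → $815.59
After Mar 6: 385 on hand, pool $2,776.66 (≈ $7.2121 each)
After Mar 7: 629 on hand, pool $4,570.06 (≈ $7.2656 each)
Mar 9, sell 361: 361/629 × $4,570.06 → $2,622.88
After Mar 11: 418 on hand, pool $2,554.68 (≈ $6.1117 each)
Total COGS = $815.59 + $2,622.88 = $3,438.47
Ending inventory (cost pool remaining) = $2,554.68
Check: goods available $5,993.15 = COGS $3,438.47 + ending $2,554.68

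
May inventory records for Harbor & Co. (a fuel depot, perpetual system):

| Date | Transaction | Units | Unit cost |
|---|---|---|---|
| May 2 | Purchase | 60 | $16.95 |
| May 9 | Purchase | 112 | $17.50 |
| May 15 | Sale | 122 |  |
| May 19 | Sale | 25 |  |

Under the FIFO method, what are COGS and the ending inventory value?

COGS = $2,539.50; ending inventory = $437.50

May 15, 122 sold [FIFO — oldest first]: 60 @ $16.95 + 62 @ $17.50 = $2,102.00
May 19, 25 sold [FIFO — oldest first]: 25 @ $17.50 = $437.50
Total COGS = $2,102.00 + $437.50 = $2,539.50
Ending inventory: 25 @ $17.50 = $437.50
Check: goods available $2,977.00 = COGS $2,539.50 + ending $437.50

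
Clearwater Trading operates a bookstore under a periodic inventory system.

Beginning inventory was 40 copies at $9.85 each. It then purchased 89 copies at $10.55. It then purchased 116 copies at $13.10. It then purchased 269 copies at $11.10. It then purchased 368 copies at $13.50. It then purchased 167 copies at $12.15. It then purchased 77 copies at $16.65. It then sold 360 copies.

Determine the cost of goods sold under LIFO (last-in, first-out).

Sale 1 (360) [LIFO — newest first]: 77 @ $16.65 + 167 @ $12.15 + 116 @ $13.50 = $4,877.10
Ending inventory: 40 @ $9.85 + 89 @ $10.55 + 116 @ $13.10 + 269 @ $11.10 + 252 @ $13.50 = $9,240.45

COGS = $4,877.10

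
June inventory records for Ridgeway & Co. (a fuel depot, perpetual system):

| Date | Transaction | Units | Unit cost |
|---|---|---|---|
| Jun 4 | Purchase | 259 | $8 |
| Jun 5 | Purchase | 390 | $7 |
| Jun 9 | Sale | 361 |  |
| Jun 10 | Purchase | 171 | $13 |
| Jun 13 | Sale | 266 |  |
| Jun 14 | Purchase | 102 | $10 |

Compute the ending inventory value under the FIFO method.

Ending inventory = $3,397

Jun 9, 361 sold [FIFO — oldest first]: 259 @ $8 + 102 @ $7 = $2,786
Jun 13, 266 sold [FIFO — oldest first]: 266 @ $7 = $1,862
Total COGS = $2,786 + $1,862 = $4,648
Ending inventory: 22 @ $7 + 171 @ $13 + 102 @ $10 = $3,397
Check: goods available $8,045 = COGS $4,648 + ending $3,397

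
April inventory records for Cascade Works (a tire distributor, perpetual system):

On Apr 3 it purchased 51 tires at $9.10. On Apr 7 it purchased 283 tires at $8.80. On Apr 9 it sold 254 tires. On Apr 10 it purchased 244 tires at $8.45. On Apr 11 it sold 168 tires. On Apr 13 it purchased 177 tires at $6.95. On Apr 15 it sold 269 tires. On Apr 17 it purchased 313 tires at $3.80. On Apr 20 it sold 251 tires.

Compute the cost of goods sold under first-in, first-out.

Apr 9, 254 sold [FIFO — oldest first]: 51 @ $9.10 + 203 @ $8.80 = $2,250.50
Apr 11, 168 sold [FIFO — oldest first]: 80 @ $8.80 + 88 @ $8.45 = $1,447.60
Apr 15, 269 sold [FIFO — oldest first]: 156 @ $8.45 + 113 @ $6.95 = $2,103.55
Apr 20, 251 sold [FIFO — oldest first]: 64 @ $6.95 + 187 @ $3.80 = $1,155.40
Total COGS = $2,250.50 + $1,447.60 + $2,103.55 + $1,155.40 = $6,957.05
Ending inventory: 126 @ $3.80 = $478.80

COGS = $6,957.05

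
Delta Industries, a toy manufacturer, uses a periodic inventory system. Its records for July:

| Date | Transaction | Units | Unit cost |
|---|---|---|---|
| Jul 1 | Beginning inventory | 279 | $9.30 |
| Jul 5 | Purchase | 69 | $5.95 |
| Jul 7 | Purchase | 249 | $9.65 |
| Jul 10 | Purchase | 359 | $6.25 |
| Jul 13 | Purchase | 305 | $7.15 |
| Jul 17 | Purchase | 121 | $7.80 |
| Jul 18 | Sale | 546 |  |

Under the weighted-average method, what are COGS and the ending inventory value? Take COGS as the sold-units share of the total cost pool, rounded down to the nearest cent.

Jul 18, sell 546: 546/1382 × $10,776.40 → $4,257.53
Ending inventory (cost pool remaining) = $6,518.87

COGS = $4,257.53; ending inventory = $6,518.87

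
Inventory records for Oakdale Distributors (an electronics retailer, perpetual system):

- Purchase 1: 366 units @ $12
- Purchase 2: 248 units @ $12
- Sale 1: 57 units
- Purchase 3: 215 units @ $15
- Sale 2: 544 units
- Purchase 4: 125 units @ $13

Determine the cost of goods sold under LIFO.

COGS = $7,857

Sale 1 (57) [LIFO — newest first]: 57 @ $12 = $684
Sale 2 (544) [LIFO — newest first]: 215 @ $15 + 191 @ $12 + 138 @ $12 = $7,173
Total COGS = $684 + $7,173 = $7,857
Ending inventory: 228 @ $12 + 125 @ $13 = $4,361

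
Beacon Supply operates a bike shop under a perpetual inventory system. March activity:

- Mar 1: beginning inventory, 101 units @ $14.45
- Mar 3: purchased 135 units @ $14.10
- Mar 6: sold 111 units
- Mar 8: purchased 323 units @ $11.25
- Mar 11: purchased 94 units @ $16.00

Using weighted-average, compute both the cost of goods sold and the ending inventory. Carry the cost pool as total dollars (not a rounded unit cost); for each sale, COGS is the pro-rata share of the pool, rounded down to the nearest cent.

After Mar 1: 101 on hand, pool $1,459.45 (≈ $14.4500 each)
After Mar 3: 236 on hand, pool $3,362.95 (≈ $14.2498 each)
Mar 6, sell 111: 111/236 × $3,362.95 → $1,581.72
After Mar 8: 448 on hand, pool $5,414.98 (≈ $12.0870 each)
After Mar 11: 542 on hand, pool $6,918.98 (≈ $12.7656 each)
Ending inventory (cost pool remaining) = $6,918.98
Check: goods available $8,500.70 = COGS $1,581.72 + ending $6,918.98

COGS = $1,581.72; ending inventory = $6,918.98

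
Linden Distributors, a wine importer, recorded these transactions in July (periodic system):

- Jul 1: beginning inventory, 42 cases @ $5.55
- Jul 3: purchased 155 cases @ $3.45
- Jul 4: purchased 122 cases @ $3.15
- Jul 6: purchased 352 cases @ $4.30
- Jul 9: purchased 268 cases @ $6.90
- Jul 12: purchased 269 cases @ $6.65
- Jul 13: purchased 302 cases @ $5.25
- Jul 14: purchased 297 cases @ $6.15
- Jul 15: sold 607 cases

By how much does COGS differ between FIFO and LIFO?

$1,074.70

FIFO COGS: 42 @ $5.55 + 155 @ $3.45 + 122 @ $3.15 + 288 @ $4.30 = $2,390.55
LIFO COGS: 297 @ $6.15 + 302 @ $5.25 + 8 @ $6.65 = $3,465.25
Difference = |$2,390.55 − $3,465.25| = $1,074.70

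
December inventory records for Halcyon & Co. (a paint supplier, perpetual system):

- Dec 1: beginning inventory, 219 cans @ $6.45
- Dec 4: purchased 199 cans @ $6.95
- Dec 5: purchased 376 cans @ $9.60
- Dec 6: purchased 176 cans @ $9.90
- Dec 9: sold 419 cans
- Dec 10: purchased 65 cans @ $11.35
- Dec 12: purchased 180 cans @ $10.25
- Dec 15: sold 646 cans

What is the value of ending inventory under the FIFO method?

Ending inventory = $1,537.50

Dec 9, 419 sold [FIFO — oldest first]: 219 @ $6.45 + 199 @ $6.95 + 1 @ $9.60 = $2,805.20
Dec 15, 646 sold [FIFO — oldest first]: 375 @ $9.60 + 176 @ $9.90 + 65 @ $11.35 + 30 @ $10.25 = $6,387.65
Total COGS = $2,805.20 + $6,387.65 = $9,192.85
Ending inventory: 150 @ $10.25 = $1,537.50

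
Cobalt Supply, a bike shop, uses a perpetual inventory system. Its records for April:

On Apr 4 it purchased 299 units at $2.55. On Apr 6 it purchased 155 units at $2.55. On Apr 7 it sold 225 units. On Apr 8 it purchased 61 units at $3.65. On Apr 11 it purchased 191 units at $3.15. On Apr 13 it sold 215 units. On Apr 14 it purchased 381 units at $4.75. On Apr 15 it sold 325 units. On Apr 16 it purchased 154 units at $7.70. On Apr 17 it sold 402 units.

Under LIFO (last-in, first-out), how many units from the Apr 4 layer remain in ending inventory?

Apr 7, 225 sold [LIFO — newest first]: 155 @ $2.55 + 70 @ $2.55 = $573.75
Apr 13, 215 sold [LIFO — newest first]: 191 @ $3.15 + 24 @ $3.65 = $689.25
Apr 15, 325 sold [LIFO — newest first]: 325 @ $4.75 = $1,543.75
Apr 17, 402 sold [LIFO — newest first]: 154 @ $7.70 + 56 @ $4.75 + 37 @ $3.65 + 155 @ $2.55 = $1,982.10
Total COGS = $573.75 + $689.25 + $1,543.75 + $1,982.10 = $4,788.85
Ending inventory: 74 @ $2.55 = $188.70

74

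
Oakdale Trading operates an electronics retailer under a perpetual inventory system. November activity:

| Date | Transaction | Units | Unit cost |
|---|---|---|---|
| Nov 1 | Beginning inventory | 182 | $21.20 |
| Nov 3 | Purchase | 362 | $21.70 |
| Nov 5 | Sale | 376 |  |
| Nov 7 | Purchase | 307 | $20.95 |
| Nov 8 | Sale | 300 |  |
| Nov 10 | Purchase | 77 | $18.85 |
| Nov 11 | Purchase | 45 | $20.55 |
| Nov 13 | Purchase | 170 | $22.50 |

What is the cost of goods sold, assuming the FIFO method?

COGS = $14,479.20

Nov 5, 376 sold [FIFO — oldest first]: 182 @ $21.20 + 194 @ $21.70 = $8,068.20
Nov 8, 300 sold [FIFO — oldest first]: 168 @ $21.70 + 132 @ $20.95 = $6,411.00
Total COGS = $8,068.20 + $6,411.00 = $14,479.20
Ending inventory: 175 @ $20.95 + 77 @ $18.85 + 45 @ $20.55 + 170 @ $22.50 = $9,867.45
Check: goods available $24,346.65 = COGS $14,479.20 + ending $9,867.45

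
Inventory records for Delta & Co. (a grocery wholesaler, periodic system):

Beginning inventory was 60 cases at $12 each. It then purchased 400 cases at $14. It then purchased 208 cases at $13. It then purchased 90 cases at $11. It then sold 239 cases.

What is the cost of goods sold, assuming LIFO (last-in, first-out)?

COGS = $2,927

Sale 1 (239) [LIFO — newest first]: 90 @ $11 + 149 @ $13 = $2,927
Ending inventory: 60 @ $12 + 400 @ $14 + 59 @ $13 = $7,087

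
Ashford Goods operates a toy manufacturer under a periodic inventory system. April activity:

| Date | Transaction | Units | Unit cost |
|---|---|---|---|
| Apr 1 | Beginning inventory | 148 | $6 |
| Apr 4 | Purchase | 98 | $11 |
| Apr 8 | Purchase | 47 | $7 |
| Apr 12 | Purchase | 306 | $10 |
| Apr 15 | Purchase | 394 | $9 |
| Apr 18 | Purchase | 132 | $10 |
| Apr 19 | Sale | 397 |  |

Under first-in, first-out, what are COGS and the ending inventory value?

COGS = $3,335; ending inventory = $6,886

Apr 19, 397 sold [FIFO — oldest first]: 148 @ $6 + 98 @ $11 + 47 @ $7 + 104 @ $10 = $3,335
Ending inventory: 202 @ $10 + 394 @ $9 + 132 @ $10 = $6,886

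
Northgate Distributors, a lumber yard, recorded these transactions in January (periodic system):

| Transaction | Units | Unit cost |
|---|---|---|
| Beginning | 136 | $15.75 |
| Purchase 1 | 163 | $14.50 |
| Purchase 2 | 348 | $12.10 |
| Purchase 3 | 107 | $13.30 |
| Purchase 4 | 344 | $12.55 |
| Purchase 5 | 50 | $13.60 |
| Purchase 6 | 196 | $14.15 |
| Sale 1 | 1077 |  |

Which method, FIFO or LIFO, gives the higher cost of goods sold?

FIFO COGS: 136 @ $15.75 + 163 @ $14.50 + 348 @ $12.10 + 107 @ $13.30 + 323 @ $12.55 = $14,193.05
LIFO COGS: 196 @ $14.15 + 50 @ $13.60 + 344 @ $12.55 + 107 @ $13.30 + 348 @ $12.10 + 32 @ $14.50 = $13,868.50

FIFO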